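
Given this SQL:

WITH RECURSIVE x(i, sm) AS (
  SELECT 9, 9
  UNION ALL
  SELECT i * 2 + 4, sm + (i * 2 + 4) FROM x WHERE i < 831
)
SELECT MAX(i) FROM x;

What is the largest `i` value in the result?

1660

Base: i=9, sm=9.
Iteration 1: 9 < 831 holds -> i = 9 * 2 + 4 = 22, sm = 9 + 22 = 31.
Iteration 2: 22 < 831 holds -> i = 22 * 2 + 4 = 48, sm = 31 + 48 = 79.
Iteration 3: 48 < 831 holds -> i = 48 * 2 + 4 = 100, sm = 79 + 100 = 179.
Iteration 4: 100 < 831 holds -> i = 100 * 2 + 4 = 204, sm = 179 + 204 = 383.
Iteration 5: 204 < 831 holds -> i = 204 * 2 + 4 = 412, sm = 383 + 412 = 795.
Iteration 6: 412 < 831 holds -> i = 412 * 2 + 4 = 828, sm = 795 + 828 = 1623.
Iteration 7: 828 < 831 holds -> i = 828 * 2 + 4 = 1660, sm = 1623 + 1660 = 3283.
Iteration 8: 1660 < 831 fails; recursion stops.
i values: 9, 22, 48, 100, 204, 412, 828, 1660; the maximum is 1660.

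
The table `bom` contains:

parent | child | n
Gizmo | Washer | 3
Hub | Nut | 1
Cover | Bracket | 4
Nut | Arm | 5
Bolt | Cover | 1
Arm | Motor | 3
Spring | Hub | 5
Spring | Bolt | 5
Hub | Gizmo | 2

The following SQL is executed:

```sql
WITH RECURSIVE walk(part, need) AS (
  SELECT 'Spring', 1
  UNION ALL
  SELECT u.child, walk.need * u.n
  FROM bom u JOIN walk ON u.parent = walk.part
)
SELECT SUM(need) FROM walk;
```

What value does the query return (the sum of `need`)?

Base: (Spring, need=1).
Iteration 1: components of {Spring} -> Bolt = 1*5 = 5, Hub = 1*5 = 5.
Iteration 2: components of {Bolt,Hub} -> Cover = 5*1 = 5, Gizmo = 5*2 = 10, Nut = 5*1 = 5.
Iteration 3: components of {Cover,Gizmo,Nut} -> Arm = 5*5 = 25, Bracket = 5*4 = 20, Washer = 10*3 = 30.
Iteration 4: components of {Arm,Bracket,Washer} -> Motor = 25*3 = 75.
Iteration 5: no further components; recursion stops.
SUM(need) = 1 + 5 + 5 + 10 + 5 + 5 + 30 + 25 + 20 + 75 = 181.

181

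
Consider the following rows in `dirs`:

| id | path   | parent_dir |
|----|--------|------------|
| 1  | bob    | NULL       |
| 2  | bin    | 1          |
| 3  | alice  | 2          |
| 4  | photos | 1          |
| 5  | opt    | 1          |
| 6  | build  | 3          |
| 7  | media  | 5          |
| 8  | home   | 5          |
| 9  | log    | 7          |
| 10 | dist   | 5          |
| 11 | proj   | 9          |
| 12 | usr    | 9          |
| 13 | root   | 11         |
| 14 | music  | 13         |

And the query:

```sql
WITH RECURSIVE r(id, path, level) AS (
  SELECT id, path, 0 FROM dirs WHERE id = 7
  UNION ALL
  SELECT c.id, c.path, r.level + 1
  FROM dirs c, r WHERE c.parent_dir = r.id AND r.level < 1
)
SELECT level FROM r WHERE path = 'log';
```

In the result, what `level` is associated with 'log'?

Base: id=7 (media) at level 0.
Iteration 1: rows with parent_dir in {7} -> log (id 9, level 1).
Iteration 2: level < 1 fails for all current rows; recursion stops.

1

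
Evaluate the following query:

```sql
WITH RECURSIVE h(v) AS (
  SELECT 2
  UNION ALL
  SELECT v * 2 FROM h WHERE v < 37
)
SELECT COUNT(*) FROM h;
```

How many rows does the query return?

Base: v=2.
Iteration 1: 2 < 37 holds -> v = 2 * 2 = 4.
Iteration 2: 4 < 37 holds -> v = 4 * 2 = 8.
Iteration 3: 8 < 37 holds -> v = 8 * 2 = 16.
Iteration 4: 16 < 37 holds -> v = 16 * 2 = 32.
Iteration 5: 32 < 37 holds -> v = 32 * 2 = 64.
Iteration 6: 64 < 37 fails; recursion stops.
Total rows emitted: 6.

6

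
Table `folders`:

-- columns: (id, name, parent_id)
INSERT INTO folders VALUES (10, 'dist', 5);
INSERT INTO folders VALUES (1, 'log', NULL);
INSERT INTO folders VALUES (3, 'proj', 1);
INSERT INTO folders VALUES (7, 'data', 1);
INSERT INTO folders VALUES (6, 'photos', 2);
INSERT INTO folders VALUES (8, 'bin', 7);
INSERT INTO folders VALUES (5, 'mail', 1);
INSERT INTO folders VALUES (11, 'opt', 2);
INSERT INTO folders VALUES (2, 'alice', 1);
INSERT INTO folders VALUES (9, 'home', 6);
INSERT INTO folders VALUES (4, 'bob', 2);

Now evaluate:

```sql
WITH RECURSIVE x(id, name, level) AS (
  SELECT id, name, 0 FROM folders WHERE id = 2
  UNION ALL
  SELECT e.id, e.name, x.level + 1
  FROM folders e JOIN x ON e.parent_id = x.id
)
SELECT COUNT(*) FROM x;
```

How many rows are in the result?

5

Base: id=2 (alice) at level 0.
Iteration 1: rows with parent_id in {2} -> bob (id 4, level 1), photos (id 6, level 1), opt (id 11, level 1).
Iteration 2: rows with parent_id in {4,6,11} -> home (id 9, level 2).
Iteration 3: no rows with parent_id in {9}; recursion stops.
Total rows emitted: 5.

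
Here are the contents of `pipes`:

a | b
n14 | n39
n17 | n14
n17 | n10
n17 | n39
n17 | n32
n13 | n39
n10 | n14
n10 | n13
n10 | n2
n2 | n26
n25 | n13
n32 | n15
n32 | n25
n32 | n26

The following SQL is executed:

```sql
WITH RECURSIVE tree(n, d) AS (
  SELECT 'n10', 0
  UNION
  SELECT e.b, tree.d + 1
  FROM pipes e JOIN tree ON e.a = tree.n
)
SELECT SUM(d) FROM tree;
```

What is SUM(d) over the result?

Base: (n10, d=0).
Iteration 1: edges from {n10} -> (n13, d=1), (n14, d=1), (n2, d=1).
Iteration 2: edges from {n13,n14,n2} -> (n26, d=2), (n39, d=2). [UNION drops 1 duplicate row(s)]
Iteration 3: no outgoing edges from {n26,n39}; recursion stops.
SUM(d) = 0 + 1 + 1 + 1 + 2 + 2 = 7.

7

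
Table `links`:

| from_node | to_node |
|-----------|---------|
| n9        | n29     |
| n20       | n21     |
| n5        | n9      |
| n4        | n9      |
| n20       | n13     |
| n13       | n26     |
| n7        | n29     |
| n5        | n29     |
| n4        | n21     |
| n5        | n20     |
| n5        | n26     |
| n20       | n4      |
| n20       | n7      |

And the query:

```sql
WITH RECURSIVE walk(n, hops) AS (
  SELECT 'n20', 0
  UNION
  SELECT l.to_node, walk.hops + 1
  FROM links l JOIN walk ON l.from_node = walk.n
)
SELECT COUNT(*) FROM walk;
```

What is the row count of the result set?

Base: (n20, hops=0).
Iteration 1: edges from {n20} -> (n13, hops=1), (n21, hops=1), (n4, hops=1), (n7, hops=1).
Iteration 2: edges from {n13,n21,n4,n7} -> (n21, hops=2), (n26, hops=2), (n29, hops=2), (n9, hops=2).
Iteration 3: edges from {n21,n26,n29,n9} -> (n29, hops=3).
Iteration 4: no outgoing edges from {n29}; recursion stops.
Total rows emitted: 10.

10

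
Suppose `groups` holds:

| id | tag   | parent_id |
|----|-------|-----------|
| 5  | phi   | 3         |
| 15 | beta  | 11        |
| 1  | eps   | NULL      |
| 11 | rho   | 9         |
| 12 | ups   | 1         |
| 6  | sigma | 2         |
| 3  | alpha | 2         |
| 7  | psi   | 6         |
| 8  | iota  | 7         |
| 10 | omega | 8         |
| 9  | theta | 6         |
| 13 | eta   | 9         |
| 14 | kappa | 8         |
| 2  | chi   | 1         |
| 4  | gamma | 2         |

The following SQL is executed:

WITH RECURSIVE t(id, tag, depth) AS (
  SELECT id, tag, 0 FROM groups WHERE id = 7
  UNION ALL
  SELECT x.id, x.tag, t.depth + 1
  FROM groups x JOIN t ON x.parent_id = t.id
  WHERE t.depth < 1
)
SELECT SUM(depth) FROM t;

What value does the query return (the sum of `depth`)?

1

Base: id=7 (psi) at depth 0.
Iteration 1: rows with parent_id in {7} -> iota (id 8, depth 1).
Iteration 2: depth < 1 fails for all current rows; recursion stops.
SUM(depth) = 0 + 1 = 1.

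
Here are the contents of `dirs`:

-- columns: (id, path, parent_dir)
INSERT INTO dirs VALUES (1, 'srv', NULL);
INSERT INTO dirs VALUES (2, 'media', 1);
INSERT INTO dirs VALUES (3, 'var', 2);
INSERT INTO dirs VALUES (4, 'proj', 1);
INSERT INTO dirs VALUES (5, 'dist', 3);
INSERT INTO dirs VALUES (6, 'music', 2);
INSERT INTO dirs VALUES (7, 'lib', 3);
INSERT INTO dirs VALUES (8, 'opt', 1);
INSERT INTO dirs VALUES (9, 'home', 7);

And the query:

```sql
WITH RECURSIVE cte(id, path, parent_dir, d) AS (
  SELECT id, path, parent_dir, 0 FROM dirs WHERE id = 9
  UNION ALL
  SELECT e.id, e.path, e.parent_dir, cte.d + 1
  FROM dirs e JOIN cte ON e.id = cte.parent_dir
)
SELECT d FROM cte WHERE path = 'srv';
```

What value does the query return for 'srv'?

4

Base: id=9 (home), parent_dir=7, d 0.
Iteration 1: join on id=7 -> lib (id 7, parent_dir=3, d 1).
Iteration 2: join on id=3 -> var (id 3, parent_dir=2, d 2).
Iteration 3: join on id=2 -> media (id 2, parent_dir=1, d 3).
Iteration 4: join on id=1 -> srv (id 1, parent_dir=NULL, d 4).
Iteration 5: parent_dir is NULL; no match; recursion stops.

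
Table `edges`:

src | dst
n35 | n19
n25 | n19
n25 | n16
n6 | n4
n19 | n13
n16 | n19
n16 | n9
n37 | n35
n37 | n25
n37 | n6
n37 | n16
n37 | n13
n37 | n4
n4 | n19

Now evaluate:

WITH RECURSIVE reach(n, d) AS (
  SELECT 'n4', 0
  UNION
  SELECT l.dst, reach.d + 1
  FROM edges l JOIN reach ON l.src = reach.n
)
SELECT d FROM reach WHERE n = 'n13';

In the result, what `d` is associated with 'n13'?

Base: (n4, d=0).
Iteration 1: edges from {n4} -> (n19, d=1).
Iteration 2: edges from {n19} -> (n13, d=2).
Iteration 3: no outgoing edges from {n13}; recursion stops.

2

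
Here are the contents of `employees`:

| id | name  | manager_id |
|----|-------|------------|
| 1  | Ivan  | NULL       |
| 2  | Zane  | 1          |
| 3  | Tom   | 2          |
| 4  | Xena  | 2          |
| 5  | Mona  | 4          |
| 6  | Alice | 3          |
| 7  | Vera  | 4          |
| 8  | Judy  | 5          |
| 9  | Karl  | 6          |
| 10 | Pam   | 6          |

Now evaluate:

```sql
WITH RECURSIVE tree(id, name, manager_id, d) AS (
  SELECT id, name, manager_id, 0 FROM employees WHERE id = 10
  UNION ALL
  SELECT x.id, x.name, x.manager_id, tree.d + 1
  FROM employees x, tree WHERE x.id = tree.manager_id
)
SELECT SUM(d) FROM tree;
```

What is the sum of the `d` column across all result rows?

Base: id=10 (Pam), manager_id=6, d 0.
Iteration 1: join on id=6 -> Alice (id 6, manager_id=3, d 1).
Iteration 2: join on id=3 -> Tom (id 3, manager_id=2, d 2).
Iteration 3: join on id=2 -> Zane (id 2, manager_id=1, d 3).
Iteration 4: join on id=1 -> Ivan (id 1, manager_id=NULL, d 4).
Iteration 5: manager_id is NULL; no match; recursion stops.
SUM(d) = 0 + 1 + 2 + 3 + 4 = 10.

10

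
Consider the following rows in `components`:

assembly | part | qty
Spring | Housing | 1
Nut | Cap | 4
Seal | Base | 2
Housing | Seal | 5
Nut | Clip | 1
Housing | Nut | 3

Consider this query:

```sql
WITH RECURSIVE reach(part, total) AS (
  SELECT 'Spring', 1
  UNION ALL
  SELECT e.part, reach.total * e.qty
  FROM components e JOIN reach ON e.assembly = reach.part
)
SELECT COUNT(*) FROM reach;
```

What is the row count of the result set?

Base: (Spring, total=1).
Iteration 1: components of {Spring} -> Housing = 1*1 = 1.
Iteration 2: components of {Housing} -> Nut = 1*3 = 3, Seal = 1*5 = 5.
Iteration 3: components of {Nut,Seal} -> Base = 5*2 = 10, Cap = 3*4 = 12, Clip = 3*1 = 3.
Iteration 4: no further components; recursion stops.
Total rows emitted: 7.

7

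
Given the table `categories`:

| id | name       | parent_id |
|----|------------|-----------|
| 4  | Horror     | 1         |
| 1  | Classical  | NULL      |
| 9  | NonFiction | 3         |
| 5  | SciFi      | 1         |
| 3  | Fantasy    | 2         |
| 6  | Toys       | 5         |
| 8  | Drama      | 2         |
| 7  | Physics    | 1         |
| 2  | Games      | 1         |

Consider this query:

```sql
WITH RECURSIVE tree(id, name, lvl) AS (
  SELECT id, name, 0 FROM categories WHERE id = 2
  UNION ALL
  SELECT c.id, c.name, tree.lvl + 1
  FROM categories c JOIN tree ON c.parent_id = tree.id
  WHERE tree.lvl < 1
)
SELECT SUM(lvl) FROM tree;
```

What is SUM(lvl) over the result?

2

Base: id=2 (Games) at lvl 0.
Iteration 1: rows with parent_id in {2} -> Fantasy (id 3, lvl 1), Drama (id 8, lvl 1).
Iteration 2: lvl < 1 fails for all current rows; recursion stops.
SUM(lvl) = 0 + 1 + 1 = 2.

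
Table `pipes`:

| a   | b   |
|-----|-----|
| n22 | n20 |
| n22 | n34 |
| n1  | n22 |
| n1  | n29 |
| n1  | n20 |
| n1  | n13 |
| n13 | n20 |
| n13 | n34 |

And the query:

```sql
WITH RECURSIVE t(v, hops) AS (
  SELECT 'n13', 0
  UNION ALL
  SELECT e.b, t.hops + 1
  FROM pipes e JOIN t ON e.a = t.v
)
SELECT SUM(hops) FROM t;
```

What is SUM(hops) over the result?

2

Base: (n13, hops=0).
Iteration 1: edges from {n13} -> (n20, hops=1), (n34, hops=1).
Iteration 2: no outgoing edges from {n20,n34}; recursion stops.
SUM(hops) = 0 + 1 + 1 = 2.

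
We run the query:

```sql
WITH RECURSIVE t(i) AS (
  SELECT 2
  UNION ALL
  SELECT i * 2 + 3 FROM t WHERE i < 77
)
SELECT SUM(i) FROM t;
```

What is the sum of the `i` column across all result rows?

Base: i=2.
Iteration 1: 2 < 77 holds -> i = 2 * 2 + 3 = 7.
Iteration 2: 7 < 77 holds -> i = 7 * 2 + 3 = 17.
Iteration 3: 17 < 77 holds -> i = 17 * 2 + 3 = 37.
Iteration 4: 37 < 77 holds -> i = 37 * 2 + 3 = 77.
Iteration 5: 77 < 77 fails; recursion stops.
SUM(i) = 2 + 7 + 17 + 37 + 77 = 140.

140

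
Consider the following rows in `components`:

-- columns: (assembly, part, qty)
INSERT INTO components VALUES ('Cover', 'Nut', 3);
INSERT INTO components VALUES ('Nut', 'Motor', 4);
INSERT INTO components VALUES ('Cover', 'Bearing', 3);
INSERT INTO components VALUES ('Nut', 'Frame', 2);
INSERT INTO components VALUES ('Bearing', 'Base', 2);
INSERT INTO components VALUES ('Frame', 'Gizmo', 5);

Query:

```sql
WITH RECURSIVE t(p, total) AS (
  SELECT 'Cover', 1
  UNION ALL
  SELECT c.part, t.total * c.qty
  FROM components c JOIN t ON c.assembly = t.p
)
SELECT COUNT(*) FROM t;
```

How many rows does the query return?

7

Base: (Cover, total=1).
Iteration 1: components of {Cover} -> Bearing = 1*3 = 3, Nut = 1*3 = 3.
Iteration 2: components of {Bearing,Nut} -> Base = 3*2 = 6, Frame = 3*2 = 6, Motor = 3*4 = 12.
Iteration 3: components of {Base,Frame,Motor} -> Gizmo = 6*5 = 30.
Iteration 4: no further components; recursion stops.
Total rows emitted: 7.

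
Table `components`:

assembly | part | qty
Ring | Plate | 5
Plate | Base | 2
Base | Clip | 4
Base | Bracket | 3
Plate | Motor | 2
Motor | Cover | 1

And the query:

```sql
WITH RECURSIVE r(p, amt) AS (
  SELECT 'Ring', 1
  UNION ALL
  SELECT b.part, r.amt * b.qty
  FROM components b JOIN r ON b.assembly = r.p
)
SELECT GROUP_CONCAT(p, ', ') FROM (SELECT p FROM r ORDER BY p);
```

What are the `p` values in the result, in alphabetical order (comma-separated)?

Base, Bracket, Clip, Cover, Motor, Plate, Ring

Base: (Ring, amt=1).
Iteration 1: components of {Ring} -> Plate = 1*5 = 5.
Iteration 2: components of {Plate} -> Base = 5*2 = 10, Motor = 5*2 = 10.
Iteration 3: components of {Base,Motor} -> Bracket = 10*3 = 30, Clip = 10*4 = 40, Cover = 10*1 = 10.
Iteration 4: no further components; recursion stops.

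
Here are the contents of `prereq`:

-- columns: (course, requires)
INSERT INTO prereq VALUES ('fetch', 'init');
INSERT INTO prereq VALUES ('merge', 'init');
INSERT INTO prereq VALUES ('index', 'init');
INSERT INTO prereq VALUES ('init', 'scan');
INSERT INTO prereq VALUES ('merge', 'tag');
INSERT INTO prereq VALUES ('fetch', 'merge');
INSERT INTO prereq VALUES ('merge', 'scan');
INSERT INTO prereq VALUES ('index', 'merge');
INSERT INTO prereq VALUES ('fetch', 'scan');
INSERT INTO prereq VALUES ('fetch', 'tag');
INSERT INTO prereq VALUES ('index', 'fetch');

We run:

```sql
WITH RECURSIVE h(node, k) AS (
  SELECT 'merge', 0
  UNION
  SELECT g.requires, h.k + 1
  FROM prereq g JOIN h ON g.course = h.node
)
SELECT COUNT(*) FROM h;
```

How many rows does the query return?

Base: (merge, k=0).
Iteration 1: edges from {merge} -> (init, k=1), (scan, k=1), (tag, k=1).
Iteration 2: edges from {init,scan,tag} -> (scan, k=2).
Iteration 3: no outgoing edges from {scan}; recursion stops.
Total rows emitted: 5.

5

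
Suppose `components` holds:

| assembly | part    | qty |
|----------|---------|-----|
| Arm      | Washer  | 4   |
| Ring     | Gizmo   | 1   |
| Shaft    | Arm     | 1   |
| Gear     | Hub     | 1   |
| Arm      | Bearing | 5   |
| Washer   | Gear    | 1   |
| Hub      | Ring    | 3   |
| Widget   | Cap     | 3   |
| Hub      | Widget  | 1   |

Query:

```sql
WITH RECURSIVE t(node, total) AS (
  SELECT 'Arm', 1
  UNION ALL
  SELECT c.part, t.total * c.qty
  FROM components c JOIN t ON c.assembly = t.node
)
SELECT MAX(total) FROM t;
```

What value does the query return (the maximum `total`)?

12

Base: (Arm, total=1).
Iteration 1: components of {Arm} -> Bearing = 1*5 = 5, Washer = 1*4 = 4.
Iteration 2: components of {Bearing,Washer} -> Gear = 4*1 = 4.
Iteration 3: components of {Gear} -> Hub = 4*1 = 4.
Iteration 4: components of {Hub} -> Ring = 4*3 = 12, Widget = 4*1 = 4.
Iteration 5: components of {Ring,Widget} -> Cap = 4*3 = 12, Gizmo = 12*1 = 12.
Iteration 6: no further components; recursion stops.
total values: 1, 4, 5, 4, 4, 12, 4, 12, 12; the maximum is 12.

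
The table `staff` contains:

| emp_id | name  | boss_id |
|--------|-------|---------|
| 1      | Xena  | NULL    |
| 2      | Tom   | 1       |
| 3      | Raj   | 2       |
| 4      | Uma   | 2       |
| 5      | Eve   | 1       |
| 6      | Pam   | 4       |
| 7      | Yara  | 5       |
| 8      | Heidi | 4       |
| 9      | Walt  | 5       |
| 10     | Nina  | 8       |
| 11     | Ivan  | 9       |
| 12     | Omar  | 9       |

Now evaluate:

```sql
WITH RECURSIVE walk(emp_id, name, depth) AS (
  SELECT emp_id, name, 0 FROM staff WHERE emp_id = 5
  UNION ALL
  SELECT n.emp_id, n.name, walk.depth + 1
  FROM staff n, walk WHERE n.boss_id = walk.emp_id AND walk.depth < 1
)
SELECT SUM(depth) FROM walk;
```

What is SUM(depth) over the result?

Base: emp_id=5 (Eve) at depth 0.
Iteration 1: rows with boss_id in {5} -> Yara (id 7, depth 1), Walt (id 9, depth 1).
Iteration 2: depth < 1 fails for all current rows; recursion stops.
SUM(depth) = 0 + 1 + 1 = 2.

2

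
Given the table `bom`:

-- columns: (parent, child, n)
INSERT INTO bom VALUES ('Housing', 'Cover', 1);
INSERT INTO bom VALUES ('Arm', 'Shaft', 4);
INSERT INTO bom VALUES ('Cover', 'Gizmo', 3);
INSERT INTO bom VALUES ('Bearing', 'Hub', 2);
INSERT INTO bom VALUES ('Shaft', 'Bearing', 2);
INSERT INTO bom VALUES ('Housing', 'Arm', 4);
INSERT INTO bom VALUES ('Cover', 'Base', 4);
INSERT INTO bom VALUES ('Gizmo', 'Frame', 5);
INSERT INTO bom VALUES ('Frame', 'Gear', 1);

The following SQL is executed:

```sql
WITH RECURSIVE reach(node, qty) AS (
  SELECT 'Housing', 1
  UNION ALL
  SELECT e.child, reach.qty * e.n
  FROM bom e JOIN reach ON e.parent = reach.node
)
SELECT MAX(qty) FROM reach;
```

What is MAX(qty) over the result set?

Base: (Housing, qty=1).
Iteration 1: components of {Housing} -> Arm = 1*4 = 4, Cover = 1*1 = 1.
Iteration 2: components of {Arm,Cover} -> Base = 1*4 = 4, Gizmo = 1*3 = 3, Shaft = 4*4 = 16.
Iteration 3: components of {Base,Gizmo,Shaft} -> Bearing = 16*2 = 32, Frame = 3*5 = 15.
Iteration 4: components of {Bearing,Frame} -> Gear = 15*1 = 15, Hub = 32*2 = 64.
Iteration 5: no further components; recursion stops.
qty values: 1, 1, 4, 3, 4, 16, 15, 32, 15, 64; the maximum is 64.

64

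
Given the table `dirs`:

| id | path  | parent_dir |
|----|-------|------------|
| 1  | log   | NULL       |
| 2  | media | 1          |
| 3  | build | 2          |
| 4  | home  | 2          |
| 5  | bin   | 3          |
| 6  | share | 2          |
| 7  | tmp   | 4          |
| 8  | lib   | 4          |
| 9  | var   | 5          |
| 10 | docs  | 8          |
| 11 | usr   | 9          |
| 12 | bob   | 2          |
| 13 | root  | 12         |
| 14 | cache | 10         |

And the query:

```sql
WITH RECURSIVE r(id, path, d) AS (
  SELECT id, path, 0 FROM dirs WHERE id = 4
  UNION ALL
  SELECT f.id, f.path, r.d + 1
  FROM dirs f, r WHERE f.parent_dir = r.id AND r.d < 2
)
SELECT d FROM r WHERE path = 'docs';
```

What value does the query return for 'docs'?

2

Base: id=4 (home) at d 0.
Iteration 1: rows with parent_dir in {4} -> tmp (id 7, d 1), lib (id 8, d 1).
Iteration 2: rows with parent_dir in {7,8} -> docs (id 10, d 2).
Iteration 3: d < 2 fails for all current rows; recursion stops.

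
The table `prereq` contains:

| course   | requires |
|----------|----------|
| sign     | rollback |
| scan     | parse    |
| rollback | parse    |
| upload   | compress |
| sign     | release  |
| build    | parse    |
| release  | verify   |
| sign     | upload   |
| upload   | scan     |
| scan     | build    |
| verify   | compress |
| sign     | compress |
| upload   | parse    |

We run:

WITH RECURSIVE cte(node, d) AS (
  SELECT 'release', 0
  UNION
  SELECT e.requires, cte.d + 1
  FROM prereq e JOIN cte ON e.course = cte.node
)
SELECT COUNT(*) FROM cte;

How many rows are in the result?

3

Base: (release, d=0).
Iteration 1: edges from {release} -> (verify, d=1).
Iteration 2: edges from {verify} -> (compress, d=2).
Iteration 3: no outgoing edges from {compress}; recursion stops.
Total rows emitted: 3.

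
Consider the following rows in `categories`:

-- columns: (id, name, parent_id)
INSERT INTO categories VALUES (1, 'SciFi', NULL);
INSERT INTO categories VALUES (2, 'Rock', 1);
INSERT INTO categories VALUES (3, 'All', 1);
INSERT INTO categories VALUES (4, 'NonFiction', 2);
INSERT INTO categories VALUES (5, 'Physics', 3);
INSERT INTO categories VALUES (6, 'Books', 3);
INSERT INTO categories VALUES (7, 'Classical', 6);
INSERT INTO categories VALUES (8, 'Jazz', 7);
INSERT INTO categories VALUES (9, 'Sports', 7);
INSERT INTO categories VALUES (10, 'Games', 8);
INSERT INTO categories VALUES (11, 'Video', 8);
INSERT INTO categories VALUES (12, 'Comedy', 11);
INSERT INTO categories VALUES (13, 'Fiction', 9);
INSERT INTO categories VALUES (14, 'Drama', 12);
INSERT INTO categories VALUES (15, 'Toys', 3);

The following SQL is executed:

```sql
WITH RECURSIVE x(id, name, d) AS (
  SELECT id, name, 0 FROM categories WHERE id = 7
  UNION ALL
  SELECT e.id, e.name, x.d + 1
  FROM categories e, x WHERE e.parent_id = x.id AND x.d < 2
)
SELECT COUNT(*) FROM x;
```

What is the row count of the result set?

6

Base: id=7 (Classical) at d 0.
Iteration 1: rows with parent_id in {7} -> Jazz (id 8, d 1), Sports (id 9, d 1).
Iteration 2: rows with parent_id in {8,9} -> Games (id 10, d 2), Video (id 11, d 2), Fiction (id 13, d 2).
Iteration 3: d < 2 fails for all current rows; recursion stops.
Total rows emitted: 6.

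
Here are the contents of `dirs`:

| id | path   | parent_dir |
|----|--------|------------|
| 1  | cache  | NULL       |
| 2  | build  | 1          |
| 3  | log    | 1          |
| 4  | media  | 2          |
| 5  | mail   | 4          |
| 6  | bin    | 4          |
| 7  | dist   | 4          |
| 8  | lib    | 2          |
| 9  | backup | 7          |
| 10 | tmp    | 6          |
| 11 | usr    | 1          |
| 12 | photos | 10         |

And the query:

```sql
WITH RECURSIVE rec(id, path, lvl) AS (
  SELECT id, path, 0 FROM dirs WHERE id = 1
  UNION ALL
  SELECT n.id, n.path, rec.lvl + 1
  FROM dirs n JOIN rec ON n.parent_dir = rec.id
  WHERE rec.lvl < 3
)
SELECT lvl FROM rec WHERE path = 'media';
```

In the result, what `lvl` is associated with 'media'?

Base: id=1 (cache) at lvl 0.
Iteration 1: rows with parent_dir in {1} -> build (id 2, lvl 1), log (id 3, lvl 1), usr (id 11, lvl 1).
Iteration 2: rows with parent_dir in {2,3,11} -> media (id 4, lvl 2), lib (id 8, lvl 2).
Iteration 3: rows with parent_dir in {4,8} -> mail (id 5, lvl 3), bin (id 6, lvl 3), dist (id 7, lvl 3).
Iteration 4: lvl < 3 fails for all current rows; recursion stops.

2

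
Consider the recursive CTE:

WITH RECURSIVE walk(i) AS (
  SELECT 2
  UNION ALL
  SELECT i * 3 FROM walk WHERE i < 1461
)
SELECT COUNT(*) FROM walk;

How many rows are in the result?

Base: i=2.
Iteration 1: 2 < 1461 holds -> i = 2 * 3 = 6.
Iteration 2: 6 < 1461 holds -> i = 6 * 3 = 18.
Iteration 3: 18 < 1461 holds -> i = 18 * 3 = 54.
Iteration 4: 54 < 1461 holds -> i = 54 * 3 = 162.
Iteration 5: 162 < 1461 holds -> i = 162 * 3 = 486.
Iteration 6: 486 < 1461 holds -> i = 486 * 3 = 1458.
Iteration 7: 1458 < 1461 holds -> i = 1458 * 3 = 4374.
Iteration 8: 4374 < 1461 fails; recursion stops.
Total rows emitted: 8.

8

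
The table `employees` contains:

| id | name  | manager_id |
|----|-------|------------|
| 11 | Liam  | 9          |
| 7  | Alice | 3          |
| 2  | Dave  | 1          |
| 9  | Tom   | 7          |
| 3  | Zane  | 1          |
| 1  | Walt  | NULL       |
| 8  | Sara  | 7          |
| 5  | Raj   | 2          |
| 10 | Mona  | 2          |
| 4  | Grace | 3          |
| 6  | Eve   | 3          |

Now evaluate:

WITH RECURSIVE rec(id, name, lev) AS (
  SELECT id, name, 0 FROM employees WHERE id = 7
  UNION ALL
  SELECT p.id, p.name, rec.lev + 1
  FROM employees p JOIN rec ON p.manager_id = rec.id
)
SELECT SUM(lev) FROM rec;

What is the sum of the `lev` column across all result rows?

Base: id=7 (Alice) at lev 0.
Iteration 1: rows with manager_id in {7} -> Sara (id 8, lev 1), Tom (id 9, lev 1).
Iteration 2: rows with manager_id in {8,9} -> Liam (id 11, lev 2).
Iteration 3: no rows with manager_id in {11}; recursion stops.
SUM(lev) = 0 + 1 + 1 + 2 = 4.

4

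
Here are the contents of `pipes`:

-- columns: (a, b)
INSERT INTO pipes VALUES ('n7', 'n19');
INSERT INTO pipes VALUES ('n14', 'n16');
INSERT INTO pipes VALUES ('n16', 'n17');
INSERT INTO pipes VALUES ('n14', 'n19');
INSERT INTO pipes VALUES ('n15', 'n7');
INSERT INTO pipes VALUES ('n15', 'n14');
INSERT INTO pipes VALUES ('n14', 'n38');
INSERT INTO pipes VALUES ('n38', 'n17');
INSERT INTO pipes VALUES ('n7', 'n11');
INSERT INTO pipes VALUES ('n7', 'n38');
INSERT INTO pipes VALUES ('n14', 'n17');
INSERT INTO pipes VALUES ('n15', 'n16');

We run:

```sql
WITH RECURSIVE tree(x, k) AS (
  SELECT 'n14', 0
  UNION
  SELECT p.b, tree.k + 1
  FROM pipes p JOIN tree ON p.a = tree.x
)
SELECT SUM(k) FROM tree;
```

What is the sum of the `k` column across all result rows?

Base: (n14, k=0).
Iteration 1: edges from {n14} -> (n16, k=1), (n17, k=1), (n19, k=1), (n38, k=1).
Iteration 2: edges from {n16,n17,n19,n38} -> (n17, k=2). [UNION drops 1 duplicate row(s)]
Iteration 3: no outgoing edges from {n17}; recursion stops.
SUM(k) = 0 + 1 + 1 + 1 + 1 + 2 = 6.

6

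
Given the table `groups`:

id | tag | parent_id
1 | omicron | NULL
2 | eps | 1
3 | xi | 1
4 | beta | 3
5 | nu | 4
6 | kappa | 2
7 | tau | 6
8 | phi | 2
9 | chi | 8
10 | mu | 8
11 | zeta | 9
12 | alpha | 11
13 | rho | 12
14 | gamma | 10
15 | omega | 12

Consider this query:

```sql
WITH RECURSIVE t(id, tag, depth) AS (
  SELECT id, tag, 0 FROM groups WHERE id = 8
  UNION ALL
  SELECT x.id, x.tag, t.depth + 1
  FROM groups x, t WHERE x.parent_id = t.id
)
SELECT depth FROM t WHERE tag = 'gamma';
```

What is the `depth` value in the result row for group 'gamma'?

2

Base: id=8 (phi) at depth 0.
Iteration 1: rows with parent_id in {8} -> chi (id 9, depth 1), mu (id 10, depth 1).
Iteration 2: rows with parent_id in {9,10} -> zeta (id 11, depth 2), gamma (id 14, depth 2).
Iteration 3: rows with parent_id in {11,14} -> alpha (id 12, depth 3).
Iteration 4: rows with parent_id in {12} -> rho (id 13, depth 4), omega (id 15, depth 4).
Iteration 5: no rows with parent_id in {13,15}; recursion stops.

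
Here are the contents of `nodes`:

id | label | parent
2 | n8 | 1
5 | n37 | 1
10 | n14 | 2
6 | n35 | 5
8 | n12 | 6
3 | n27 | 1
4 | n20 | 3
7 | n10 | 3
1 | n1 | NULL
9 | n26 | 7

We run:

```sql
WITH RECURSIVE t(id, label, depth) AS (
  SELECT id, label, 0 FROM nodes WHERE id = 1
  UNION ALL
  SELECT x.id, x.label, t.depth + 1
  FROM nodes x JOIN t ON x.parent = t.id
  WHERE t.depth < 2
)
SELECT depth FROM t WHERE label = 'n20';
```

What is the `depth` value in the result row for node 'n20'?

Base: id=1 (n1) at depth 0.
Iteration 1: rows with parent in {1} -> n8 (id 2, depth 1), n27 (id 3, depth 1), n37 (id 5, depth 1).
Iteration 2: rows with parent in {2,3,5} -> n20 (id 4, depth 2), n35 (id 6, depth 2), n10 (id 7, depth 2), n14 (id 10, depth 2).
Iteration 3: depth < 2 fails for all current rows; recursion stops.

2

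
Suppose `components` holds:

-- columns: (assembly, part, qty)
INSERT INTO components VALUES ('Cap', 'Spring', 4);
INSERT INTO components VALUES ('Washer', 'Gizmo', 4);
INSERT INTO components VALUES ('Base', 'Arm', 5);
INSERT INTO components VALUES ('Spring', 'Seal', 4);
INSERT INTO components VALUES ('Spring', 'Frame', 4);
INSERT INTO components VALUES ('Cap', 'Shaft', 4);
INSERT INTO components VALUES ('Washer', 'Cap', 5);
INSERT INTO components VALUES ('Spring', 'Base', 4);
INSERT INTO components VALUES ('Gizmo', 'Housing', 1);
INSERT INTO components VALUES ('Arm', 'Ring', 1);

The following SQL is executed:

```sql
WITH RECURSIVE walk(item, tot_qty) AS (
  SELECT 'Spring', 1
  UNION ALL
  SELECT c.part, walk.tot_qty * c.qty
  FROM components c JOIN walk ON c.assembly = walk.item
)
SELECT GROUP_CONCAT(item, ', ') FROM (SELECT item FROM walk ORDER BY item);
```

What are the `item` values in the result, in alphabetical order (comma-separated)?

Base: (Spring, tot_qty=1).
Iteration 1: components of {Spring} -> Base = 1*4 = 4, Frame = 1*4 = 4, Seal = 1*4 = 4.
Iteration 2: components of {Base,Frame,Seal} -> Arm = 4*5 = 20.
Iteration 3: components of {Arm} -> Ring = 20*1 = 20.
Iteration 4: no further components; recursion stops.

Arm, Base, Frame, Ring, Seal, Spring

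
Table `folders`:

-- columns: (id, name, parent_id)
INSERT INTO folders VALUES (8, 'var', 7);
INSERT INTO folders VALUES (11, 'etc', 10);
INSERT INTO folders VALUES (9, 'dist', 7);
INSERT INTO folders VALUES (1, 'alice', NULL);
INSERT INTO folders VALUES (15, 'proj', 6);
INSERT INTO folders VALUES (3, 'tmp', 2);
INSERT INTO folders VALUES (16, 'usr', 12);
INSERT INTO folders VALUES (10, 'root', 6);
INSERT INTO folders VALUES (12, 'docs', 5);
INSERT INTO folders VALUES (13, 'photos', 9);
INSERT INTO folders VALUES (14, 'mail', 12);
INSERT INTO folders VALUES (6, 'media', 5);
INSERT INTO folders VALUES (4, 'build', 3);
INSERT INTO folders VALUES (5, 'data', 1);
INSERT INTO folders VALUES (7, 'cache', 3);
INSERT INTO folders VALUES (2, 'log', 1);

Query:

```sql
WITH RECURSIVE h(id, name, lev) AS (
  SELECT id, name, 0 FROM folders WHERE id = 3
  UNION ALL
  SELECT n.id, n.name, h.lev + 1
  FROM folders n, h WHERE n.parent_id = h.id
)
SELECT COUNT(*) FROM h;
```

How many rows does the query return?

6

Base: id=3 (tmp) at lev 0.
Iteration 1: rows with parent_id in {3} -> build (id 4, lev 1), cache (id 7, lev 1).
Iteration 2: rows with parent_id in {4,7} -> var (id 8, lev 2), dist (id 9, lev 2).
Iteration 3: rows with parent_id in {8,9} -> photos (id 13, lev 3).
Iteration 4: no rows with parent_id in {13}; recursion stops.
Total rows emitted: 6.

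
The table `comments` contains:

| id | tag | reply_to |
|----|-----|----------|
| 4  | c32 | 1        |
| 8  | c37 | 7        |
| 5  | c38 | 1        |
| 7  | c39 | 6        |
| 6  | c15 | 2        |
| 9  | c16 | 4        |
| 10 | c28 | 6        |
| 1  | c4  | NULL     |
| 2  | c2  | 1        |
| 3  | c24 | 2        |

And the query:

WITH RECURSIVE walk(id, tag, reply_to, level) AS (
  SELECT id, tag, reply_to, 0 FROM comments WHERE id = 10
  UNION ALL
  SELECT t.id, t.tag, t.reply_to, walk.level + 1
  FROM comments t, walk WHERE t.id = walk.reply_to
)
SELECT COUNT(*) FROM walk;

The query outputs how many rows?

Base: id=10 (c28), reply_to=6, level 0.
Iteration 1: join on id=6 -> c15 (id 6, reply_to=2, level 1).
Iteration 2: join on id=2 -> c2 (id 2, reply_to=1, level 2).
Iteration 3: join on id=1 -> c4 (id 1, reply_to=NULL, level 3).
Iteration 4: reply_to is NULL; no match; recursion stops.
Total rows emitted: 4.

4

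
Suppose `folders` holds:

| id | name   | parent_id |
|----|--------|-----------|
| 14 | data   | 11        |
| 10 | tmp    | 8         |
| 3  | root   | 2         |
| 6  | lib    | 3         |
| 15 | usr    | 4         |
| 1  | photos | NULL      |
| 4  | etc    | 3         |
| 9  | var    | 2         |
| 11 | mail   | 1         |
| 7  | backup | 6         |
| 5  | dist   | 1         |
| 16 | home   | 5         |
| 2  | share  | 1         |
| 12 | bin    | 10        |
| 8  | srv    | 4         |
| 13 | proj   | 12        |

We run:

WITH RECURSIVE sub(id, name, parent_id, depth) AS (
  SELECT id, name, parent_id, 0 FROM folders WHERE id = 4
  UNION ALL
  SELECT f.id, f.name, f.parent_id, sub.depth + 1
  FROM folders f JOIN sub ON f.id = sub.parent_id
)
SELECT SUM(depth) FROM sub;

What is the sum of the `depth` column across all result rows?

6

Base: id=4 (etc), parent_id=3, depth 0.
Iteration 1: join on id=3 -> root (id 3, parent_id=2, depth 1).
Iteration 2: join on id=2 -> share (id 2, parent_id=1, depth 2).
Iteration 3: join on id=1 -> photos (id 1, parent_id=NULL, depth 3).
Iteration 4: parent_id is NULL; no match; recursion stops.
SUM(depth) = 0 + 1 + 2 + 3 = 6.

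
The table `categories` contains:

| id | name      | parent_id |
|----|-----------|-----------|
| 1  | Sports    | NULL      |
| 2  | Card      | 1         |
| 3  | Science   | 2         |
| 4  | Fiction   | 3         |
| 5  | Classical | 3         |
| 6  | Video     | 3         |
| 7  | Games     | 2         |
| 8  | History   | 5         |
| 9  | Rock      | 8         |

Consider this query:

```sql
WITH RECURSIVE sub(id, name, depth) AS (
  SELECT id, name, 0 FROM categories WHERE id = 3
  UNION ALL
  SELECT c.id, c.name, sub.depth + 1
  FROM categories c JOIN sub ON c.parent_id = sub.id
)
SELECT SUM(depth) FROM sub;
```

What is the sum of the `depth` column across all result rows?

8

Base: id=3 (Science) at depth 0.
Iteration 1: rows with parent_id in {3} -> Fiction (id 4, depth 1), Classical (id 5, depth 1), Video (id 6, depth 1).
Iteration 2: rows with parent_id in {4,5,6} -> History (id 8, depth 2).
Iteration 3: rows with parent_id in {8} -> Rock (id 9, depth 3).
Iteration 4: no rows with parent_id in {9}; recursion stops.
SUM(depth) = 0 + 1 + 1 + 1 + 2 + 3 = 8.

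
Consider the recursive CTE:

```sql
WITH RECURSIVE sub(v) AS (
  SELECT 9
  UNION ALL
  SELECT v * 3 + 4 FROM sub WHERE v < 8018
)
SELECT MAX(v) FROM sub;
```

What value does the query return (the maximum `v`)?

Base: v=9.
Iteration 1: 9 < 8018 holds -> v = 9 * 3 + 4 = 31.
Iteration 2: 31 < 8018 holds -> v = 31 * 3 + 4 = 97.
Iteration 3: 97 < 8018 holds -> v = 97 * 3 + 4 = 295.
Iteration 4: 295 < 8018 holds -> v = 295 * 3 + 4 = 889.
Iteration 5: 889 < 8018 holds -> v = 889 * 3 + 4 = 2671.
Iteration 6: 2671 < 8018 holds -> v = 2671 * 3 + 4 = 8017.
Iteration 7: 8017 < 8018 holds -> v = 8017 * 3 + 4 = 24055.
Iteration 8: 24055 < 8018 fails; recursion stops.
v values: 9, 31, 97, 295, 889, 2671, 8017, 24055; the maximum is 24055.

24055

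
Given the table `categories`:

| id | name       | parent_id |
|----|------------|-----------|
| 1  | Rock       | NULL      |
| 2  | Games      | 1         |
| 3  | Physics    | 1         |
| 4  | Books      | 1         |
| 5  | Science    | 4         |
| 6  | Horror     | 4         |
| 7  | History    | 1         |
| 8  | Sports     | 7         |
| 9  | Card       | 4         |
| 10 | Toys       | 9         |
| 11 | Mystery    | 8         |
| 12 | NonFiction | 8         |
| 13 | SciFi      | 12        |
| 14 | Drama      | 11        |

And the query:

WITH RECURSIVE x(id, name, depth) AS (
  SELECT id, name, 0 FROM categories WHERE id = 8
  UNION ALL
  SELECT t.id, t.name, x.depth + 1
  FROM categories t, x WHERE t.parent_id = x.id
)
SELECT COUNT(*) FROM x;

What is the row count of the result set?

Base: id=8 (Sports) at depth 0.
Iteration 1: rows with parent_id in {8} -> Mystery (id 11, depth 1), NonFiction (id 12, depth 1).
Iteration 2: rows with parent_id in {11,12} -> SciFi (id 13, depth 2), Drama (id 14, depth 2).
Iteration 3: no rows with parent_id in {13,14}; recursion stops.
Total rows emitted: 5.

5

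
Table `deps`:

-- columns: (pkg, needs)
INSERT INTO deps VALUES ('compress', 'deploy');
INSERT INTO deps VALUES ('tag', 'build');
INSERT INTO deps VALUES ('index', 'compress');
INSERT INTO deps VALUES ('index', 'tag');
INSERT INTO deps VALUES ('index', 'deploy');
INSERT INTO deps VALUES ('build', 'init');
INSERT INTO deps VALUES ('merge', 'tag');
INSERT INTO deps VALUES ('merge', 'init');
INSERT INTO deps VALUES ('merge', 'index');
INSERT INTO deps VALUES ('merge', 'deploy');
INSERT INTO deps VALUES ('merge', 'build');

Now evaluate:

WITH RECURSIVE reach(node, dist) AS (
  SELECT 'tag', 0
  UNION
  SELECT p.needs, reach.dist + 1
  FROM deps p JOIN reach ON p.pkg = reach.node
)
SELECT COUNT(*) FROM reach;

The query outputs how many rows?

Base: (tag, dist=0).
Iteration 1: edges from {tag} -> (build, dist=1).
Iteration 2: edges from {build} -> (init, dist=2).
Iteration 3: no outgoing edges from {init}; recursion stops.
Total rows emitted: 3.

3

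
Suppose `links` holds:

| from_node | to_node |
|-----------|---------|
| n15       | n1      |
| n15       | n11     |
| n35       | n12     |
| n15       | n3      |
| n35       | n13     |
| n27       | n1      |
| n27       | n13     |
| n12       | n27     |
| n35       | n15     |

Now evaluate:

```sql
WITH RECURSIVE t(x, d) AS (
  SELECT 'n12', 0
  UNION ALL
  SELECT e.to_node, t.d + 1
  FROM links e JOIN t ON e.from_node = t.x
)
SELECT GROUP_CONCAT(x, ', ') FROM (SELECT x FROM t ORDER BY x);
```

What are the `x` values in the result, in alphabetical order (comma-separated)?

n1, n12, n13, n27

Base: (n12, d=0).
Iteration 1: edges from {n12} -> (n27, d=1).
Iteration 2: edges from {n27} -> (n1, d=2), (n13, d=2).
Iteration 3: no outgoing edges from {n1,n13}; recursion stops.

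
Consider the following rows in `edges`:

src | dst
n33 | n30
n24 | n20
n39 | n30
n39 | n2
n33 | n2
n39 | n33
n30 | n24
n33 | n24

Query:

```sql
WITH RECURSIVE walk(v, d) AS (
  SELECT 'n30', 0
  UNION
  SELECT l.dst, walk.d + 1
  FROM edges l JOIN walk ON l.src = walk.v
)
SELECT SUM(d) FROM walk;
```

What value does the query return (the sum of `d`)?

Base: (n30, d=0).
Iteration 1: edges from {n30} -> (n24, d=1).
Iteration 2: edges from {n24} -> (n20, d=2).
Iteration 3: no outgoing edges from {n20}; recursion stops.
SUM(d) = 0 + 1 + 2 = 3.

3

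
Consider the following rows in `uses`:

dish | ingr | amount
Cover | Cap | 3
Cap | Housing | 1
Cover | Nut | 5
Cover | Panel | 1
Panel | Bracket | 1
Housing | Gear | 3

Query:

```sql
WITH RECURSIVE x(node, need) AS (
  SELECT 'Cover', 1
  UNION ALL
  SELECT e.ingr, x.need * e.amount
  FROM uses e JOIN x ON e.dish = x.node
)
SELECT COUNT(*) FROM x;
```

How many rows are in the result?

Base: (Cover, need=1).
Iteration 1: components of {Cover} -> Cap = 1*3 = 3, Nut = 1*5 = 5, Panel = 1*1 = 1.
Iteration 2: components of {Cap,Nut,Panel} -> Bracket = 1*1 = 1, Housing = 3*1 = 3.
Iteration 3: components of {Bracket,Housing} -> Gear = 3*3 = 9.
Iteration 4: no further components; recursion stops.
Total rows emitted: 7.

7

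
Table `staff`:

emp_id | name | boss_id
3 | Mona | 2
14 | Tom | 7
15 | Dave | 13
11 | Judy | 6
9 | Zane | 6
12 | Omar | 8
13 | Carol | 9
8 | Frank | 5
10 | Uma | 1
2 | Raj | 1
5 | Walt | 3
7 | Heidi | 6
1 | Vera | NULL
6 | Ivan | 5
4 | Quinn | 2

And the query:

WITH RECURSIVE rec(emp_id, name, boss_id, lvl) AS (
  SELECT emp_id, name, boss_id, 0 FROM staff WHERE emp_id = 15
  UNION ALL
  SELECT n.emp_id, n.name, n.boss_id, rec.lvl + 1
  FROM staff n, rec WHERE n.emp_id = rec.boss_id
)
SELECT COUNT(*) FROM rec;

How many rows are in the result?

Base: emp_id=15 (Dave), boss_id=13, lvl 0.
Iteration 1: join on emp_id=13 -> Carol (id 13, boss_id=9, lvl 1).
Iteration 2: join on emp_id=9 -> Zane (id 9, boss_id=6, lvl 2).
Iteration 3: join on emp_id=6 -> Ivan (id 6, boss_id=5, lvl 3).
Iteration 4: join on emp_id=5 -> Walt (id 5, boss_id=3, lvl 4).
Iteration 5: join on emp_id=3 -> Mona (id 3, boss_id=2, lvl 5).
Iteration 6: join on emp_id=2 -> Raj (id 2, boss_id=1, lvl 6).
Iteration 7: join on emp_id=1 -> Vera (id 1, boss_id=NULL, lvl 7).
Iteration 8: boss_id is NULL; no match; recursion stops.
Total rows emitted: 8.

8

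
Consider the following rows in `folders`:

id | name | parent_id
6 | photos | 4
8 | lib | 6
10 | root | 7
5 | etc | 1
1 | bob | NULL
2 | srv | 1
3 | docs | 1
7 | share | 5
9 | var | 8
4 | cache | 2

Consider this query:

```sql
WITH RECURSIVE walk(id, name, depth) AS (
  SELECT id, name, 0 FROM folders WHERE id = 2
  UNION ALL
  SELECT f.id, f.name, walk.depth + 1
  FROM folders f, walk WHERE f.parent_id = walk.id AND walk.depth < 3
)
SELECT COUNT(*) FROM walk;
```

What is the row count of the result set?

Base: id=2 (srv) at depth 0.
Iteration 1: rows with parent_id in {2} -> cache (id 4, depth 1).
Iteration 2: rows with parent_id in {4} -> photos (id 6, depth 2).
Iteration 3: rows with parent_id in {6} -> lib (id 8, depth 3).
Iteration 4: depth < 3 fails for all current rows; recursion stops.
Total rows emitted: 4.

4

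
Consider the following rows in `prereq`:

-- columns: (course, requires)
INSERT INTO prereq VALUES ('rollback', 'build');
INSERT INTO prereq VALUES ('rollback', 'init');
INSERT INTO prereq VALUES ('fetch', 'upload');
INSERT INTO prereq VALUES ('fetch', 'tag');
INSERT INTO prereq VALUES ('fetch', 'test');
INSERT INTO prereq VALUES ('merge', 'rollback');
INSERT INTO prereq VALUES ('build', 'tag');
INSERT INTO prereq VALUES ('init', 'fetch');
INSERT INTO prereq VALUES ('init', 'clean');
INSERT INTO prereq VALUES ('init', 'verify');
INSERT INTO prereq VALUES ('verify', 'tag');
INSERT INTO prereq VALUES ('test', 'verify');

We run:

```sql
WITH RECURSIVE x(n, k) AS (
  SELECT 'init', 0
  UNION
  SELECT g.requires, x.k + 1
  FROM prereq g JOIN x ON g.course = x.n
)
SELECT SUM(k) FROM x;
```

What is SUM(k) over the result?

16

Base: (init, k=0).
Iteration 1: edges from {init} -> (clean, k=1), (fetch, k=1), (verify, k=1).
Iteration 2: edges from {clean,fetch,verify} -> (tag, k=2), (test, k=2), (upload, k=2). [UNION drops 1 duplicate row(s)]
Iteration 3: edges from {tag,test,upload} -> (verify, k=3).
Iteration 4: edges from {verify} -> (tag, k=4).
Iteration 5: no outgoing edges from {tag}; recursion stops.
SUM(k) = 0 + 1 + 1 + 1 + 2 + 2 + 2 + 3 + 4 = 16.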